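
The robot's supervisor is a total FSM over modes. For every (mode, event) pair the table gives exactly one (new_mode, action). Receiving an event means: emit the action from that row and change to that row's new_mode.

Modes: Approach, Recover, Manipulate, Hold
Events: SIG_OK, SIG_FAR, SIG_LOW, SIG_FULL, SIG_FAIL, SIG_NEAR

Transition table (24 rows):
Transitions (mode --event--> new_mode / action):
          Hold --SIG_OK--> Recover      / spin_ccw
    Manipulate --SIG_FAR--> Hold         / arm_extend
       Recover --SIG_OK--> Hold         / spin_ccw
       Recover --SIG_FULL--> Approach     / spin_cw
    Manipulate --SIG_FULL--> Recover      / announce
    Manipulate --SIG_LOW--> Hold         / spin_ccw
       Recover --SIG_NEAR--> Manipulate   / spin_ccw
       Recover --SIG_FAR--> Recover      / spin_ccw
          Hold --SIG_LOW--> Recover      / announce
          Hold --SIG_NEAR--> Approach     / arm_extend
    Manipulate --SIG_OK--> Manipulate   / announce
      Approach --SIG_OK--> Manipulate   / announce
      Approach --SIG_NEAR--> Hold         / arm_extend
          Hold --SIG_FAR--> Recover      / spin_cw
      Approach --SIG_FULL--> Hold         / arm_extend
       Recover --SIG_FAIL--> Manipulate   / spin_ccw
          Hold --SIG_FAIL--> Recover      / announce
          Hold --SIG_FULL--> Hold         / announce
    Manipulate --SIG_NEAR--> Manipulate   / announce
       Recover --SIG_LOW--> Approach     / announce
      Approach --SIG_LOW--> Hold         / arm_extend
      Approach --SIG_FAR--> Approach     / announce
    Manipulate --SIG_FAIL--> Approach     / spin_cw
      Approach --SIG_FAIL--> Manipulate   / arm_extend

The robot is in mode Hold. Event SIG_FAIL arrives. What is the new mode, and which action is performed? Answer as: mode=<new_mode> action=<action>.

mode=Recover action=announce

current mode = Hold; filter table to that mode:
  (Hold, SIG_OK) → (Recover, spin_ccw)
  (Hold, SIG_LOW) → (Recover, announce)
  (Hold, SIG_NEAR) → (Approach, arm_extend)
  (Hold, SIG_FAR) → (Recover, spin_cw)
  (Hold, SIG_FAIL) → (Recover, announce)  ← event matches
  (Hold, SIG_FULL) → (Hold, announce)
event = SIG_FAIL selects (Recover, announce)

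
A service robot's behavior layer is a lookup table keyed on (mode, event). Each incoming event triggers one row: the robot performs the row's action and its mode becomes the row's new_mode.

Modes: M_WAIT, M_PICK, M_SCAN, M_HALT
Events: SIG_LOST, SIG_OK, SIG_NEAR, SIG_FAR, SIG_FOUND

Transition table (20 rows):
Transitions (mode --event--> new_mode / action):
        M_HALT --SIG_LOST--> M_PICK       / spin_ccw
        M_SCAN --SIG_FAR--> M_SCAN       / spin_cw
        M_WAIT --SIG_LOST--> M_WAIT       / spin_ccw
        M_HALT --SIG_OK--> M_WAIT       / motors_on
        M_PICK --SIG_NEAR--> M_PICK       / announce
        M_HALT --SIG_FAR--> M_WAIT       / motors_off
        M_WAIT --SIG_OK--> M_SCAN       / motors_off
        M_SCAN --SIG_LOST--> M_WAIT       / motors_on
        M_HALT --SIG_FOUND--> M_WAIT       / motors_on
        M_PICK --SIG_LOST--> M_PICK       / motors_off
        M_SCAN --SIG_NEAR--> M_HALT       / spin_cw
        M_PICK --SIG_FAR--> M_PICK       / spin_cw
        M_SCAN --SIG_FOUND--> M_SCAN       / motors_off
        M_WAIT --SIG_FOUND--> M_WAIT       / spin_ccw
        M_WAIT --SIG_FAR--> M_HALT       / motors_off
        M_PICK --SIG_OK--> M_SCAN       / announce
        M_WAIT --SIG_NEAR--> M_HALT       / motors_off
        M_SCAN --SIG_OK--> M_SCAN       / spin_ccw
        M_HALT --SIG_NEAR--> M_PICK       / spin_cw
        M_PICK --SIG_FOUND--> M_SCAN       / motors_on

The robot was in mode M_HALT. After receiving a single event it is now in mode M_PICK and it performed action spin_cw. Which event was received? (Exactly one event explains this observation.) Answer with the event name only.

try SIG_LOST: (M_HALT, SIG_LOST) → (M_PICK, spin_ccw)
try SIG_OK: (M_HALT, SIG_OK) → (M_WAIT, motors_on)
try SIG_NEAR: (M_HALT, SIG_NEAR) → (M_PICK, spin_cw)  ← matches
try SIG_FAR: (M_HALT, SIG_FAR) → (M_WAIT, motors_off)
try SIG_FOUND: (M_HALT, SIG_FOUND) → (M_WAIT, motors_on)

SIG_NEAR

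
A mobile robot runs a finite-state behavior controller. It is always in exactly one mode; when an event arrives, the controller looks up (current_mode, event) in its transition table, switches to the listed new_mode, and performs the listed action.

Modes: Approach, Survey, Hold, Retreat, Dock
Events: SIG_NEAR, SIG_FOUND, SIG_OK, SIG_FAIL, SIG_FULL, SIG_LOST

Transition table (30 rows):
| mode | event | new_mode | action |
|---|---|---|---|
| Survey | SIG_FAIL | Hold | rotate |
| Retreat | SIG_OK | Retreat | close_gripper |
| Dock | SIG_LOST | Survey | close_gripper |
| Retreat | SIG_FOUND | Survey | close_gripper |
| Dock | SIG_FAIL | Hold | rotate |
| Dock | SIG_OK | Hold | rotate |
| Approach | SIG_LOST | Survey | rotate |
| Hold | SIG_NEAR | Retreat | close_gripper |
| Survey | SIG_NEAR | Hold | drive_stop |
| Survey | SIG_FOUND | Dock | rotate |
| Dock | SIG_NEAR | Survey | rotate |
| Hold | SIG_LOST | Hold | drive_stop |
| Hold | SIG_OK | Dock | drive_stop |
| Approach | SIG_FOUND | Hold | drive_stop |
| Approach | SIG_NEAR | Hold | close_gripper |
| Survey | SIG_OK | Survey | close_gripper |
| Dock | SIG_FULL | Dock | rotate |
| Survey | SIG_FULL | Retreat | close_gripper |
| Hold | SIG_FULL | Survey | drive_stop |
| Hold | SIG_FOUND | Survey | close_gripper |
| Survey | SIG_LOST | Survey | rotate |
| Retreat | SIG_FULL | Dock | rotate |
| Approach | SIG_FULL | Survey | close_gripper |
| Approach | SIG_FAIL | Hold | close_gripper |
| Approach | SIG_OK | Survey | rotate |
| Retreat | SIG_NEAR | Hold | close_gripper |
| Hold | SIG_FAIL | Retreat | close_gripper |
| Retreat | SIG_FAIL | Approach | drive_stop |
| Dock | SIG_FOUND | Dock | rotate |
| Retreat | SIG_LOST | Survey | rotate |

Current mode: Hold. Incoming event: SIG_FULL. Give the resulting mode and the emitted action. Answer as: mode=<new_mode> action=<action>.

current mode = Hold; filter table to that mode:
  (Hold, SIG_NEAR) → (Retreat, close_gripper)
  (Hold, SIG_LOST) → (Hold, drive_stop)
  (Hold, SIG_OK) → (Dock, drive_stop)
  (Hold, SIG_FULL) → (Survey, drive_stop)  ← event matches
  (Hold, SIG_FOUND) → (Survey, close_gripper)
  (Hold, SIG_FAIL) → (Retreat, close_gripper)
event = SIG_FULL selects (Survey, drive_stop)

mode=Survey action=drive_stop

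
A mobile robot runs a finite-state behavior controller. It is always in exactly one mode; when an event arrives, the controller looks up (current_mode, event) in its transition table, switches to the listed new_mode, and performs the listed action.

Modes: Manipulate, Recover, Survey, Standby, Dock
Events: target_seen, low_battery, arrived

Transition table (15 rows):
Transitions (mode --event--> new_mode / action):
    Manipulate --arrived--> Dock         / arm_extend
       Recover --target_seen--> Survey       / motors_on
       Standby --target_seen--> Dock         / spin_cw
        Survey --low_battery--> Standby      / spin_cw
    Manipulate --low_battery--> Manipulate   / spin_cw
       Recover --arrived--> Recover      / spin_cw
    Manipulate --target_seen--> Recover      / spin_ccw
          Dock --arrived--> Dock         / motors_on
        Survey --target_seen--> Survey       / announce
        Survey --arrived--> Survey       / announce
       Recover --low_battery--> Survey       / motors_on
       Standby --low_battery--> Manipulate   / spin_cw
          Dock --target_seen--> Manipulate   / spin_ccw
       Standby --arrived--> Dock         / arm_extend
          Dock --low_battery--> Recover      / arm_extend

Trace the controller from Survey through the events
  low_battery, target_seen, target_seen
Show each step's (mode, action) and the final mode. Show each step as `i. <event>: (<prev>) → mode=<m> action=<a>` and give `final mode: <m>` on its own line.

1. low_battery: (Survey) → mode=Standby action=spin_cw
2. target_seen: (Standby) → mode=Dock action=spin_cw
3. target_seen: (Dock) → mode=Manipulate action=spin_ccw

final mode: Manipulate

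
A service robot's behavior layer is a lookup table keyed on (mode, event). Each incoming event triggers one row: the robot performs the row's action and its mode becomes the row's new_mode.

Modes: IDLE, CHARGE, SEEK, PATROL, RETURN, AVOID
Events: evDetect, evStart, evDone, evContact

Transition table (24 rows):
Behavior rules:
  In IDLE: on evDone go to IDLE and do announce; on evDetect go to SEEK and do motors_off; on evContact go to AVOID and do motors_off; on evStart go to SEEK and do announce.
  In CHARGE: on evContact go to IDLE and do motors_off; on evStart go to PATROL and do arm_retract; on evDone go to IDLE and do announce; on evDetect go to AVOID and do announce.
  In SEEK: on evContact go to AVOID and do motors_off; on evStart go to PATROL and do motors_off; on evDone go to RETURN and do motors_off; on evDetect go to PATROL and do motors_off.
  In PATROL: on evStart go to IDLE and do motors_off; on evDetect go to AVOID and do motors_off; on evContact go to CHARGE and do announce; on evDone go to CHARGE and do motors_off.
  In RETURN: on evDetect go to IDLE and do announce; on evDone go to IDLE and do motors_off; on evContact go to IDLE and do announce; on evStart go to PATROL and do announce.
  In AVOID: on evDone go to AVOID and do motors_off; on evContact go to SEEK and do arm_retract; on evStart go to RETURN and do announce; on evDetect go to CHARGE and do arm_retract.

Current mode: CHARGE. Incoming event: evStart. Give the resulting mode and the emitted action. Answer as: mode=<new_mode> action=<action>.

current mode = CHARGE; filter table to that mode:
  (CHARGE, evContact) → (IDLE, motors_off)
  (CHARGE, evStart) → (PATROL, arm_retract)  ← event matches
  (CHARGE, evDone) → (IDLE, announce)
  (CHARGE, evDetect) → (AVOID, announce)
event = evStart selects (PATROL, arm_retract)

mode=PATROL action=arm_retract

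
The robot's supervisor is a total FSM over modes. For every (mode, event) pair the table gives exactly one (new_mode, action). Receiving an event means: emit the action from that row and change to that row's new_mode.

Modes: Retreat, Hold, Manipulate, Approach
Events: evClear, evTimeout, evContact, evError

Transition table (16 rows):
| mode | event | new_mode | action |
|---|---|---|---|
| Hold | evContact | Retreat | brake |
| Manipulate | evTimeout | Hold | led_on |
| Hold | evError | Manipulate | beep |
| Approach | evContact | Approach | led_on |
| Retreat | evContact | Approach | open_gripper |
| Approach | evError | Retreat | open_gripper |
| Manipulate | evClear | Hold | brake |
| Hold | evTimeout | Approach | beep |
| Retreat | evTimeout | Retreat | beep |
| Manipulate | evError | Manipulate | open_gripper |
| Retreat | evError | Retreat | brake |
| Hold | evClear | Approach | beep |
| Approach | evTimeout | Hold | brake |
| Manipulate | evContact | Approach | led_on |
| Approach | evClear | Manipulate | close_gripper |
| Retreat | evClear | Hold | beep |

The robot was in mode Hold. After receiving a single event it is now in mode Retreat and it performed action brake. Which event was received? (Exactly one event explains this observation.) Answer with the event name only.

try evClear: (Hold, evClear) → (Approach, beep)
try evTimeout: (Hold, evTimeout) → (Approach, beep)
try evContact: (Hold, evContact) → (Retreat, brake)  ← matches
try evError: (Hold, evError) → (Manipulate, beep)

evContact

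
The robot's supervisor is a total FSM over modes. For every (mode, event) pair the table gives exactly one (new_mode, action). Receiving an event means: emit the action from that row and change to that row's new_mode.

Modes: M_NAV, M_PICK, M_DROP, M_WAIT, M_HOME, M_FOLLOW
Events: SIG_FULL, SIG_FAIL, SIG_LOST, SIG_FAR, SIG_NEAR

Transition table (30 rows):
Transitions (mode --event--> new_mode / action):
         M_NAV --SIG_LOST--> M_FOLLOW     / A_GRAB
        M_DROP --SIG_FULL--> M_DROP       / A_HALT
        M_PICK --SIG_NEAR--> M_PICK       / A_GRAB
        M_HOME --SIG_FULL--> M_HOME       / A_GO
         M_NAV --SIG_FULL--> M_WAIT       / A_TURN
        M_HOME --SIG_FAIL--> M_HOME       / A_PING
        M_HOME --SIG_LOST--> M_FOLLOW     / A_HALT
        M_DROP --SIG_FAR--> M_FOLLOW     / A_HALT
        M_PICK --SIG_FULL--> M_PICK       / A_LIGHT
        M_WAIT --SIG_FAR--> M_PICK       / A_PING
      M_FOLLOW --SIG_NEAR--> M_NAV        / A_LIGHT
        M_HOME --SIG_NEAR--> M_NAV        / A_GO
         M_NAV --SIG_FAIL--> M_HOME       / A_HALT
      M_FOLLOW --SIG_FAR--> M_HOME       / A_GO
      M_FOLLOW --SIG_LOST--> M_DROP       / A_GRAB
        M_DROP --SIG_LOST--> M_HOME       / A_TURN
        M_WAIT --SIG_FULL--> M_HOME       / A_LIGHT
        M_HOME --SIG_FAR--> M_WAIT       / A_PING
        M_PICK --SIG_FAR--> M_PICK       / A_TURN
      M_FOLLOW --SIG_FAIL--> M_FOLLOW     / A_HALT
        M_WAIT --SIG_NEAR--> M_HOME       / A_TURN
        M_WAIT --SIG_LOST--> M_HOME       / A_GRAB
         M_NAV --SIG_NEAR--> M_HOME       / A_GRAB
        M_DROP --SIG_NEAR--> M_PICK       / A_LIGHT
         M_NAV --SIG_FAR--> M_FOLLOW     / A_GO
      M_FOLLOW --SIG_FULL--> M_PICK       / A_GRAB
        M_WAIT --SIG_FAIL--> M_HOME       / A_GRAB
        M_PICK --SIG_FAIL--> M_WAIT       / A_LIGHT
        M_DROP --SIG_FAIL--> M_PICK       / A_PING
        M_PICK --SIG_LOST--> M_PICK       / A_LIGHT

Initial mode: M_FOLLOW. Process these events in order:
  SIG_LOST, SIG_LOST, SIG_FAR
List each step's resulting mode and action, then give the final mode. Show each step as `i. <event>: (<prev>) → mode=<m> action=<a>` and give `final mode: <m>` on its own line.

1. SIG_LOST: (M_FOLLOW) → mode=M_DROP action=A_GRAB
2. SIG_LOST: (M_DROP) → mode=M_HOME action=A_TURN
3. SIG_FAR: (M_HOME) → mode=M_WAIT action=A_PING

final mode: M_WAIT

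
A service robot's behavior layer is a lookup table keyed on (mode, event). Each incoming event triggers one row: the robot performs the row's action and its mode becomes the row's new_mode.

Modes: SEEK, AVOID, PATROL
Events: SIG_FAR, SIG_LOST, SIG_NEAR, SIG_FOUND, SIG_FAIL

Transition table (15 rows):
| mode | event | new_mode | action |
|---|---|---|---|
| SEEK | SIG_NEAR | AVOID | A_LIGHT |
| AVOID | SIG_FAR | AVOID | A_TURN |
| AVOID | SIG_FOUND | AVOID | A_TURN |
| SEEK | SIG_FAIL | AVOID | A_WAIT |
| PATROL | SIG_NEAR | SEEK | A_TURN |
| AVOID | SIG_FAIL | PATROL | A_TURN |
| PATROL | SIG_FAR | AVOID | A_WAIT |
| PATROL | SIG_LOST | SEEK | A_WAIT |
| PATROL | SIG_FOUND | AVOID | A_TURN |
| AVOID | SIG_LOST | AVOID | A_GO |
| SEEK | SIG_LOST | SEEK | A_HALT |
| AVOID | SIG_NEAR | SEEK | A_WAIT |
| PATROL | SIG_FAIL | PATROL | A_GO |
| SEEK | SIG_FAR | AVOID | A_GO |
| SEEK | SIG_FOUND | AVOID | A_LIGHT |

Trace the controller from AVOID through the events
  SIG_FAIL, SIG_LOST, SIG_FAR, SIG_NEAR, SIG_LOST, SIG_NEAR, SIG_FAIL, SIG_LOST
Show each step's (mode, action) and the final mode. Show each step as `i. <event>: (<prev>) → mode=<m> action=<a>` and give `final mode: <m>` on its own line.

final mode: SEEK

1. SIG_FAIL: (AVOID) → mode=PATROL action=A_TURN
2. SIG_LOST: (PATROL) → mode=SEEK action=A_WAIT
3. SIG_FAR: (SEEK) → mode=AVOID action=A_GO
4. SIG_NEAR: (AVOID) → mode=SEEK action=A_WAIT
5. SIG_LOST: (SEEK) → mode=SEEK action=A_HALT
6. SIG_NEAR: (SEEK) → mode=AVOID action=A_LIGHT
7. SIG_FAIL: (AVOID) → mode=PATROL action=A_TURN
8. SIG_LOST: (PATROL) → mode=SEEK action=A_WAIT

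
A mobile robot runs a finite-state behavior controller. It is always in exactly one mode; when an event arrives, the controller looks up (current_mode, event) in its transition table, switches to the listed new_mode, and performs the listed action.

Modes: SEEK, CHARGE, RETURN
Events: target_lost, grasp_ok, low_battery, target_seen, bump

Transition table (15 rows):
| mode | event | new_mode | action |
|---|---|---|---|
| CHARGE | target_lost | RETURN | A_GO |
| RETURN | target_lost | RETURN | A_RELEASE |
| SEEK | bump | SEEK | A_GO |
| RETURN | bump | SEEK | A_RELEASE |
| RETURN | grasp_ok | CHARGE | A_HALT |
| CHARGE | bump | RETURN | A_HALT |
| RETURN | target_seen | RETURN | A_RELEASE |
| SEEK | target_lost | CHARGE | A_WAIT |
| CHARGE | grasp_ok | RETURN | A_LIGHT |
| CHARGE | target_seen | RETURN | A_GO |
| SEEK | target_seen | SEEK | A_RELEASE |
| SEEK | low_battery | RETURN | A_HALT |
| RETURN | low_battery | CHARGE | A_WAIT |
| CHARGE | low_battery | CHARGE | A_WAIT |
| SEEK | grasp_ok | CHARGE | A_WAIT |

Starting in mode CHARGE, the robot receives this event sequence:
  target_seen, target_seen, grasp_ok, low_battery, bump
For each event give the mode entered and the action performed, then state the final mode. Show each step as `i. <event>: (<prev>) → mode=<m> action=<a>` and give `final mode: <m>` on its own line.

1. target_seen: (CHARGE) → mode=RETURN action=A_GO
2. target_seen: (RETURN) → mode=RETURN action=A_RELEASE
3. grasp_ok: (RETURN) → mode=CHARGE action=A_HALT
4. low_battery: (CHARGE) → mode=CHARGE action=A_WAIT
5. bump: (CHARGE) → mode=RETURN action=A_HALT

final mode: RETURN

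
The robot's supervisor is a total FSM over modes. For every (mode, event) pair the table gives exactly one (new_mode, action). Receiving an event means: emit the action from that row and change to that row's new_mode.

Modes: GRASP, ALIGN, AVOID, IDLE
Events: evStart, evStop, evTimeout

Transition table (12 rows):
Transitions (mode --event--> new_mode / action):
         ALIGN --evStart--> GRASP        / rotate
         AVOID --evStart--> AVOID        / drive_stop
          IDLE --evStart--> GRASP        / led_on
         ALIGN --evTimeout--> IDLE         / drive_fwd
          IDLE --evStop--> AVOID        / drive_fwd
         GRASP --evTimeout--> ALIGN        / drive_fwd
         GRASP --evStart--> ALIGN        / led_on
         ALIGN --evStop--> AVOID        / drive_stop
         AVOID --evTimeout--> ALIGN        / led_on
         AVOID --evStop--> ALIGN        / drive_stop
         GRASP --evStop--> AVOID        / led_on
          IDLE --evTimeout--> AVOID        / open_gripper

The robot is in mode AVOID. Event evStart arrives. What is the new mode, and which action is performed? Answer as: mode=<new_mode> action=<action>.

mode=AVOID action=drive_stop

current mode = AVOID; filter table to that mode:
  (AVOID, evStart) → (AVOID, drive_stop)  ← event matches
  (AVOID, evTimeout) → (ALIGN, led_on)
  (AVOID, evStop) → (ALIGN, drive_stop)
event = evStart selects (AVOID, drive_stop)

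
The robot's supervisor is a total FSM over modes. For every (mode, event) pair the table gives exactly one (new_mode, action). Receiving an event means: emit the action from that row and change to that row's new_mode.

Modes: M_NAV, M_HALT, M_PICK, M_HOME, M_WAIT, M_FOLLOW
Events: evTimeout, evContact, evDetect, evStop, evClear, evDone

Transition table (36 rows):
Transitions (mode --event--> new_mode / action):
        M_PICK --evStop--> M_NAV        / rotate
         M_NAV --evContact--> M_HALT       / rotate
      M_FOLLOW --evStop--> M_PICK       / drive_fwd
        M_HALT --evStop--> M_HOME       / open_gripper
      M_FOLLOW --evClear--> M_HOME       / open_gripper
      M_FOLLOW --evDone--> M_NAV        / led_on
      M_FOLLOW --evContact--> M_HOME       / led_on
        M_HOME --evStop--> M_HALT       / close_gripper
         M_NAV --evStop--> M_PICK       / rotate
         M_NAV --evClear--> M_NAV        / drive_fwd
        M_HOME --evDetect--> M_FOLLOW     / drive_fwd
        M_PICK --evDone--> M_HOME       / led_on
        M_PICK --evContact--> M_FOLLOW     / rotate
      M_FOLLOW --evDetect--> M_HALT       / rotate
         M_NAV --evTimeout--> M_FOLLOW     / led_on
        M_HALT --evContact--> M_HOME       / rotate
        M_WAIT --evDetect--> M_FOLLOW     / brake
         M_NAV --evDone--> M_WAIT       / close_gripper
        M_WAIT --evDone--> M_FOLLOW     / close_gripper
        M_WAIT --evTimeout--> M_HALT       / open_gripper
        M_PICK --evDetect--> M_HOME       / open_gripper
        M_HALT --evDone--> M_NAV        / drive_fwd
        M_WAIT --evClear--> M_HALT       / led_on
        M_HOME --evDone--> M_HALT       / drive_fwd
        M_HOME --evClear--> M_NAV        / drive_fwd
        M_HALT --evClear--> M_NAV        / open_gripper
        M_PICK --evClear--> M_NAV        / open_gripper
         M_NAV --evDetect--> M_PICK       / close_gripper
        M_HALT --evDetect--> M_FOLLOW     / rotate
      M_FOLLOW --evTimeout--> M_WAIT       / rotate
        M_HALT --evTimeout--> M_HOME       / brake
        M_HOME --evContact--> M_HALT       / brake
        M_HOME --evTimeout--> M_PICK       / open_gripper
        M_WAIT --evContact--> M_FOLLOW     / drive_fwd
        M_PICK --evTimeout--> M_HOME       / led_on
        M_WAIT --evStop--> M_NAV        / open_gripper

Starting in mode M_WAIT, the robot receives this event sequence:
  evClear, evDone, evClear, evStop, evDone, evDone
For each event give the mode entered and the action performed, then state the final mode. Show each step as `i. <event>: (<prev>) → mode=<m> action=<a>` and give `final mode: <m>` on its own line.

1. evClear: (M_WAIT) → mode=M_HALT action=led_on
2. evDone: (M_HALT) → mode=M_NAV action=drive_fwd
3. evClear: (M_NAV) → mode=M_NAV action=drive_fwd
4. evStop: (M_NAV) → mode=M_PICK action=rotate
5. evDone: (M_PICK) → mode=M_HOME action=led_on
6. evDone: (M_HOME) → mode=M_HALT action=drive_fwd

final mode: M_HALT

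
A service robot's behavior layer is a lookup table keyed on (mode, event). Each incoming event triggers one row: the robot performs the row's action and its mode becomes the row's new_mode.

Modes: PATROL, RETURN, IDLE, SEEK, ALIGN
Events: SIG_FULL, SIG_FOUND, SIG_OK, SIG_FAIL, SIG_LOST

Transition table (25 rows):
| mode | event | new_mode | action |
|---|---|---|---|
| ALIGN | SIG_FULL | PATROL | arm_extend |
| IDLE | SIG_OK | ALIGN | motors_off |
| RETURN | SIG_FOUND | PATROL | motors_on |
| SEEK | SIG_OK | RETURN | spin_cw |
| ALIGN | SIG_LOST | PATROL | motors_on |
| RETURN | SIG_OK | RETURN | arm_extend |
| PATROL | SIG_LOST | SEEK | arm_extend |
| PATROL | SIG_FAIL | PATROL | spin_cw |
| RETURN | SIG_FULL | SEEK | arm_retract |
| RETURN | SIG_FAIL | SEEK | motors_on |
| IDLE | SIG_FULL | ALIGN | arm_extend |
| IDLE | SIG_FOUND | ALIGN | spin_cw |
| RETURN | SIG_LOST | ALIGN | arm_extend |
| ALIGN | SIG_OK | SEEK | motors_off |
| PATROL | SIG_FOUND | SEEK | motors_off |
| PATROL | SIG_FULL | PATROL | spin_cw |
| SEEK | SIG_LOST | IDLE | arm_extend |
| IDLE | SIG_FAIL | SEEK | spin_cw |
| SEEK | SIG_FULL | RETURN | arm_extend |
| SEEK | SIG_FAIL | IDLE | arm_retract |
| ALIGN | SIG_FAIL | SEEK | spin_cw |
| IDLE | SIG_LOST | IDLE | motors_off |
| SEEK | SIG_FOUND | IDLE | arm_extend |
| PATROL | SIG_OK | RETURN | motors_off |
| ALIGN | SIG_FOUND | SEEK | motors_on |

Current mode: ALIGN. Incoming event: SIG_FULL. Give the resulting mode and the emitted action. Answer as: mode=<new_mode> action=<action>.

mode=PATROL action=arm_extend

current mode = ALIGN; filter table to that mode:
  (ALIGN, SIG_FULL) → (PATROL, arm_extend)  ← event matches
  (ALIGN, SIG_LOST) → (PATROL, motors_on)
  (ALIGN, SIG_OK) → (SEEK, motors_off)
  (ALIGN, SIG_FAIL) → (SEEK, spin_cw)
  (ALIGN, SIG_FOUND) → (SEEK, motors_on)
event = SIG_FULL selects (PATROL, arm_extend)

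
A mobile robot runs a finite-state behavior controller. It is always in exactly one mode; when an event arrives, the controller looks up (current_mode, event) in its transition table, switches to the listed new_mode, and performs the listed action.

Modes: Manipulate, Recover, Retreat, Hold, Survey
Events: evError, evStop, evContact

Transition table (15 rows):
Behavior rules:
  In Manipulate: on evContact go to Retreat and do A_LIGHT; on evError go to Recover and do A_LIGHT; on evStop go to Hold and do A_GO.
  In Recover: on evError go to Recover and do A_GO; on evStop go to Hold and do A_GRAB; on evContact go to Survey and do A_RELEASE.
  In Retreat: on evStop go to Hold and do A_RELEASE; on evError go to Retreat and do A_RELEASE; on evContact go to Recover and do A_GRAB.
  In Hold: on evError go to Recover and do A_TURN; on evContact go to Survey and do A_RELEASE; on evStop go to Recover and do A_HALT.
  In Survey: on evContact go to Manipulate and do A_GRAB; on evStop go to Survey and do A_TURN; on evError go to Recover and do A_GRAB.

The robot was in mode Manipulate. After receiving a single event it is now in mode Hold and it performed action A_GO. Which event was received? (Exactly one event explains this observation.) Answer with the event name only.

evStop

try evError: (Manipulate, evError) → (Recover, A_LIGHT)
try evStop: (Manipulate, evStop) → (Hold, A_GO)  ← matches
try evContact: (Manipulate, evContact) → (Retreat, A_LIGHT)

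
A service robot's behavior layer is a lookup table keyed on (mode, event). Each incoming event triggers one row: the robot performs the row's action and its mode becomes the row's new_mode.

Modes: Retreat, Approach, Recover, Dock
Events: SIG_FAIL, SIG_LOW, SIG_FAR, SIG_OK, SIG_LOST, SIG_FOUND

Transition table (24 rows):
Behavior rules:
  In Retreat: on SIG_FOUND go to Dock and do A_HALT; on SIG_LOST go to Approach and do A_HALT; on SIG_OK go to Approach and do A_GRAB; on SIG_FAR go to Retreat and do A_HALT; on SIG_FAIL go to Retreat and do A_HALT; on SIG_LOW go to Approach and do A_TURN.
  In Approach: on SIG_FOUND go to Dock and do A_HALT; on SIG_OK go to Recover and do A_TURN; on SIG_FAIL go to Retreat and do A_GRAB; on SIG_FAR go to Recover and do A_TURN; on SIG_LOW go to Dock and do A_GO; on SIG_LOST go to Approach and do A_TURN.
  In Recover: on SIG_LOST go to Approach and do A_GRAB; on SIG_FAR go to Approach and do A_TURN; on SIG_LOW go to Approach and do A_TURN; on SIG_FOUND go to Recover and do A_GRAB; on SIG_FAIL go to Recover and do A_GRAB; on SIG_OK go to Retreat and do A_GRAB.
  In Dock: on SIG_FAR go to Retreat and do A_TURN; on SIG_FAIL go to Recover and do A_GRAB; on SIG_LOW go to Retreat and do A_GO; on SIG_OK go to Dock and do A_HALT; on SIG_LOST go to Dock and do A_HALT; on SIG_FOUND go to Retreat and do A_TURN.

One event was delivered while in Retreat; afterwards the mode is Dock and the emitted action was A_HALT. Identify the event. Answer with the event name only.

SIG_FOUND

try SIG_FAIL: (Retreat, SIG_FAIL) → (Retreat, A_HALT)
try SIG_LOW: (Retreat, SIG_LOW) → (Approach, A_TURN)
try SIG_FAR: (Retreat, SIG_FAR) → (Retreat, A_HALT)
try SIG_OK: (Retreat, SIG_OK) → (Approach, A_GRAB)
try SIG_LOST: (Retreat, SIG_LOST) → (Approach, A_HALT)
try SIG_FOUND: (Retreat, SIG_FOUND) → (Dock, A_HALT)  ← matches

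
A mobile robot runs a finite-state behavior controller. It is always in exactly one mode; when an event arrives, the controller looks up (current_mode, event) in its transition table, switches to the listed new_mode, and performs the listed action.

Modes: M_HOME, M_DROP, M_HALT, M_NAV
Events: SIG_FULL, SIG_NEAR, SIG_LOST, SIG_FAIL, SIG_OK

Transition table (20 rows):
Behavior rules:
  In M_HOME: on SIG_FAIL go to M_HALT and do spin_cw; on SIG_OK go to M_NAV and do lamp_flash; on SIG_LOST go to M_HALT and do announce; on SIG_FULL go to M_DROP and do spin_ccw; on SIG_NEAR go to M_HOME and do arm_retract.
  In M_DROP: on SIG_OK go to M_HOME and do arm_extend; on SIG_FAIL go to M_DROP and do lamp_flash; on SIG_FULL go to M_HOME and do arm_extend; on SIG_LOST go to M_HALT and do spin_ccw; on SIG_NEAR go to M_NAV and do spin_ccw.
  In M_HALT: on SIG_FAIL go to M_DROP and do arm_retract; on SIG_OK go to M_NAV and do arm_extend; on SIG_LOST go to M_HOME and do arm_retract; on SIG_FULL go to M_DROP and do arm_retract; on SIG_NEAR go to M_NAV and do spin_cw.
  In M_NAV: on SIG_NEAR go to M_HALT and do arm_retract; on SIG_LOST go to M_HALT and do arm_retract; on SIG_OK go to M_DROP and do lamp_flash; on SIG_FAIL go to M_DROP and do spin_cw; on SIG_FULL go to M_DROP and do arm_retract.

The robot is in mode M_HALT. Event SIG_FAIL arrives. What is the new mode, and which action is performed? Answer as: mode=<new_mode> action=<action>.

current mode = M_HALT; filter table to that mode:
  (M_HALT, SIG_FAIL) → (M_DROP, arm_retract)  ← event matches
  (M_HALT, SIG_OK) → (M_NAV, arm_extend)
  (M_HALT, SIG_LOST) → (M_HOME, arm_retract)
  (M_HALT, SIG_FULL) → (M_DROP, arm_retract)
  (M_HALT, SIG_NEAR) → (M_NAV, spin_cw)
event = SIG_FAIL selects (M_DROP, arm_retract)

mode=M_DROP action=arm_retract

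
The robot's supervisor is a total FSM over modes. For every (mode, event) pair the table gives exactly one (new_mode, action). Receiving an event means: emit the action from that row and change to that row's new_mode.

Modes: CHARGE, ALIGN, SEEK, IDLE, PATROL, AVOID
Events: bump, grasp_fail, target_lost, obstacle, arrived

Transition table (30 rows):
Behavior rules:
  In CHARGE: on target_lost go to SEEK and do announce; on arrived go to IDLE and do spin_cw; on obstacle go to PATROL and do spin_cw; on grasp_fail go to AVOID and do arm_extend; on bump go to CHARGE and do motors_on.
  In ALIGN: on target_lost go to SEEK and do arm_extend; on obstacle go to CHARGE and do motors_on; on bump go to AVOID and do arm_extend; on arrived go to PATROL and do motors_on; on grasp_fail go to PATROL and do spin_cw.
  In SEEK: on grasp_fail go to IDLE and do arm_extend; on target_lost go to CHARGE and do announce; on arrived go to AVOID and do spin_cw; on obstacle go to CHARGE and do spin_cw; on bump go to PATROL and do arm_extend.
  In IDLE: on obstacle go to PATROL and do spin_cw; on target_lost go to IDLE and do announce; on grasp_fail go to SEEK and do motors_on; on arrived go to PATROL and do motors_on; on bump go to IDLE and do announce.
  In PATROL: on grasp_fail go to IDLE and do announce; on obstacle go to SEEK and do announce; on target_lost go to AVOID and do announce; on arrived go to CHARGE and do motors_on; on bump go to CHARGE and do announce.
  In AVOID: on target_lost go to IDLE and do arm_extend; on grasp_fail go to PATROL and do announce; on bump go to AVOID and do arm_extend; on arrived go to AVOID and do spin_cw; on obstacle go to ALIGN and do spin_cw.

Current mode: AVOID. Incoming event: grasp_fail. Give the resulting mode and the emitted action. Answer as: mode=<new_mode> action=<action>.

mode=PATROL action=announce

current mode = AVOID; filter table to that mode:
  (AVOID, target_lost) → (IDLE, arm_extend)
  (AVOID, grasp_fail) → (PATROL, announce)  ← event matches
  (AVOID, bump) → (AVOID, arm_extend)
  (AVOID, arrived) → (AVOID, spin_cw)
  (AVOID, obstacle) → (ALIGN, spin_cw)
event = grasp_fail selects (PATROL, announce)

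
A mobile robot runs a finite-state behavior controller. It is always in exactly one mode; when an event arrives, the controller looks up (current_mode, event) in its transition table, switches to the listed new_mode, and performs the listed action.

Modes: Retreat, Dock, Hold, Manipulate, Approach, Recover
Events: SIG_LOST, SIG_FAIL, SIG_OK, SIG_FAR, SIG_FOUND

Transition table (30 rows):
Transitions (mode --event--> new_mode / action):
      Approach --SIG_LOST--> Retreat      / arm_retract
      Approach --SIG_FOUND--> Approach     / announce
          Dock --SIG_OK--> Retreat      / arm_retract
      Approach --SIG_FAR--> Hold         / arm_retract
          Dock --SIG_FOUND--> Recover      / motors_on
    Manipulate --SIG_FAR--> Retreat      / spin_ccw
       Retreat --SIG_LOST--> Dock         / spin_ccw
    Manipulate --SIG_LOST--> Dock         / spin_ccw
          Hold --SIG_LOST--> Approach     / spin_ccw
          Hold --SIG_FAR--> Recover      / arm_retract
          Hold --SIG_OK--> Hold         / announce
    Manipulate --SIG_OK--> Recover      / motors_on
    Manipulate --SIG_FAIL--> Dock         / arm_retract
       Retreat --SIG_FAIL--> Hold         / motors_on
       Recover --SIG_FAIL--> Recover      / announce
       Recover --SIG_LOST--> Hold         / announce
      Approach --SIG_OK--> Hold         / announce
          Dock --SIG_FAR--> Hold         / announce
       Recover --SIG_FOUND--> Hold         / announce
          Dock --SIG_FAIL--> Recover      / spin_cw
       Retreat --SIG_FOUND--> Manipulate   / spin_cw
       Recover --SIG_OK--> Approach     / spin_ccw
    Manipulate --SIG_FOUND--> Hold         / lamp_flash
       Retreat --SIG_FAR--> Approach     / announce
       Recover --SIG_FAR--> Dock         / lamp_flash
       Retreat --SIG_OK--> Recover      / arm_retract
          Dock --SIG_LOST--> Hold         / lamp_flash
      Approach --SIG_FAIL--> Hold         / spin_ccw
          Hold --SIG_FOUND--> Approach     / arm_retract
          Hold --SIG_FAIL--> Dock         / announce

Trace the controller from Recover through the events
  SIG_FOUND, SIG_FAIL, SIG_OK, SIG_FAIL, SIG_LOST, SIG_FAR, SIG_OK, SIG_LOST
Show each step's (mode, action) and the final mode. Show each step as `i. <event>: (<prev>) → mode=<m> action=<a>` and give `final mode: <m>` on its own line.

1. SIG_FOUND: (Recover) → mode=Hold action=announce
2. SIG_FAIL: (Hold) → mode=Dock action=announce
3. SIG_OK: (Dock) → mode=Retreat action=arm_retract
4. SIG_FAIL: (Retreat) → mode=Hold action=motors_on
5. SIG_LOST: (Hold) → mode=Approach action=spin_ccw
6. SIG_FAR: (Approach) → mode=Hold action=arm_retract
7. SIG_OK: (Hold) → mode=Hold action=announce
8. SIG_LOST: (Hold) → mode=Approach action=spin_ccw

final mode: Approach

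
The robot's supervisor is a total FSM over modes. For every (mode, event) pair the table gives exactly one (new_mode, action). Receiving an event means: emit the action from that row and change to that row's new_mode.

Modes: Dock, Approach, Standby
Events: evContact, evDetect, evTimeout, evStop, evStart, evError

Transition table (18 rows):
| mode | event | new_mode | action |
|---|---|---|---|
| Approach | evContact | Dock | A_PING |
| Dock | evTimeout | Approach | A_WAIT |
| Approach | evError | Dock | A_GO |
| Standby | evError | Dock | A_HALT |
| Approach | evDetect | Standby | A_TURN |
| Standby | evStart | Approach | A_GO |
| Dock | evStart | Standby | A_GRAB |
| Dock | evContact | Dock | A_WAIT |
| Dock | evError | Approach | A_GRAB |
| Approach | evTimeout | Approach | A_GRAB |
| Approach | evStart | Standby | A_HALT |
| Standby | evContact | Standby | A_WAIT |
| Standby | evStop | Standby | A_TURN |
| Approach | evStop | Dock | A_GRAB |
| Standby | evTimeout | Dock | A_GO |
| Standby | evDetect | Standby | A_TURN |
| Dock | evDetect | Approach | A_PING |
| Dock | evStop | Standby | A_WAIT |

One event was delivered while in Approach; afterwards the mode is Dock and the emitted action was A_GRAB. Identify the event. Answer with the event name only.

evStop

try evContact: (Approach, evContact) → (Dock, A_PING)
try evDetect: (Approach, evDetect) → (Standby, A_TURN)
try evTimeout: (Approach, evTimeout) → (Approach, A_GRAB)
try evStop: (Approach, evStop) → (Dock, A_GRAB)  ← matches
try evStart: (Approach, evStart) → (Standby, A_HALT)
try evError: (Approach, evError) → (Dock, A_GO)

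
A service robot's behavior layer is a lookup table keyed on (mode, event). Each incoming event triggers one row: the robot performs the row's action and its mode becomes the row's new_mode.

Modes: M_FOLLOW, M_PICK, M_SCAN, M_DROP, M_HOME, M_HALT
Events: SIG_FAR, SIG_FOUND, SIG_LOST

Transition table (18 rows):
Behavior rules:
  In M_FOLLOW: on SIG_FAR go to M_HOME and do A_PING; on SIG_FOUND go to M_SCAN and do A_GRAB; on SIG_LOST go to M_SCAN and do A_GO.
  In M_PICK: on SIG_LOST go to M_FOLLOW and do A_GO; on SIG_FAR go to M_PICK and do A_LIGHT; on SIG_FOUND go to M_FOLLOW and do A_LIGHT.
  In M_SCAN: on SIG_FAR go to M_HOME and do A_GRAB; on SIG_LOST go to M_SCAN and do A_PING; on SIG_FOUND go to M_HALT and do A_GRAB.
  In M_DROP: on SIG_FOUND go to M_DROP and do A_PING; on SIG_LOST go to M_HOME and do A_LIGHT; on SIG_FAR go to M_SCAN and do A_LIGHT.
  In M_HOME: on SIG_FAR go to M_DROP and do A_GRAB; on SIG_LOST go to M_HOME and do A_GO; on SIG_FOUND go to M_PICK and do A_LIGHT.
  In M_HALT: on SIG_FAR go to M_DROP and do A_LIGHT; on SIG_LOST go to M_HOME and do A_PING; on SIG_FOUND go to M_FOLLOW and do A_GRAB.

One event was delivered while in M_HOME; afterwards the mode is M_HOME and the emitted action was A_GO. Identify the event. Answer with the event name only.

SIG_LOST

try SIG_FAR: (M_HOME, SIG_FAR) → (M_DROP, A_GRAB)
try SIG_FOUND: (M_HOME, SIG_FOUND) → (M_PICK, A_LIGHT)
try SIG_LOST: (M_HOME, SIG_LOST) → (M_HOME, A_GO)  ← matches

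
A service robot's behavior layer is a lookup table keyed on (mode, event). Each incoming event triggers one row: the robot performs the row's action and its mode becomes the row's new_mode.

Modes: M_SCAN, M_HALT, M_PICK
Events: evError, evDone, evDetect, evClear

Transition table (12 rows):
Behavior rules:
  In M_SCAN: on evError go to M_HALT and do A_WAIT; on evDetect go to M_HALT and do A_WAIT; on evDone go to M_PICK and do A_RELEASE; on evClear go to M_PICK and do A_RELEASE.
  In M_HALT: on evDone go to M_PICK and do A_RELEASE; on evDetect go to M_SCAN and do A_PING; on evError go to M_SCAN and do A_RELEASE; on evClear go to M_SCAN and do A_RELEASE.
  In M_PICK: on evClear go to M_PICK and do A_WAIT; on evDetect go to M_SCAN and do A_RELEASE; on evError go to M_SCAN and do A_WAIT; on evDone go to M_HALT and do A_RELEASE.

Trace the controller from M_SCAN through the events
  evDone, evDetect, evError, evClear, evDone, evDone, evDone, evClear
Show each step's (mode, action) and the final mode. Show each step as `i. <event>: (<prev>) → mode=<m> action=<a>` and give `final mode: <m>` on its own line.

1. evDone: (M_SCAN) → mode=M_PICK action=A_RELEASE
2. evDetect: (M_PICK) → mode=M_SCAN action=A_RELEASE
3. evError: (M_SCAN) → mode=M_HALT action=A_WAIT
4. evClear: (M_HALT) → mode=M_SCAN action=A_RELEASE
5. evDone: (M_SCAN) → mode=M_PICK action=A_RELEASE
6. evDone: (M_PICK) → mode=M_HALT action=A_RELEASE
7. evDone: (M_HALT) → mode=M_PICK action=A_RELEASE
8. evClear: (M_PICK) → mode=M_PICK action=A_WAIT

final mode: M_PICK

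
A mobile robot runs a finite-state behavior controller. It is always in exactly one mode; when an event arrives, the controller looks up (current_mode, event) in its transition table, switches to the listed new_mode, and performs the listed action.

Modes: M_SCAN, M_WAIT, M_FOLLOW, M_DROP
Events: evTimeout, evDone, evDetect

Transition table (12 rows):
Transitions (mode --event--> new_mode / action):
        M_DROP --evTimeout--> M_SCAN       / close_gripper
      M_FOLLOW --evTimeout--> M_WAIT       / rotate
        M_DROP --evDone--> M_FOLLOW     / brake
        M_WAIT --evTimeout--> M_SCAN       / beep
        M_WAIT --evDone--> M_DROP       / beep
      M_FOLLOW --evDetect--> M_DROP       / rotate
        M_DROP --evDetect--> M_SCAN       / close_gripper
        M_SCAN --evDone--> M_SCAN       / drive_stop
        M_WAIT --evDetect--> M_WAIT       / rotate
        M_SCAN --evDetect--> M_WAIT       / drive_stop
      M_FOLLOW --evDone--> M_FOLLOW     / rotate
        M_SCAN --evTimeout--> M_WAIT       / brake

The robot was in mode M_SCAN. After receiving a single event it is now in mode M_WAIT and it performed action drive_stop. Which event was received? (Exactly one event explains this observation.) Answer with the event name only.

try evTimeout: (M_SCAN, evTimeout) → (M_WAIT, brake)
try evDone: (M_SCAN, evDone) → (M_SCAN, drive_stop)
try evDetect: (M_SCAN, evDetect) → (M_WAIT, drive_stop)  ← matches

evDetect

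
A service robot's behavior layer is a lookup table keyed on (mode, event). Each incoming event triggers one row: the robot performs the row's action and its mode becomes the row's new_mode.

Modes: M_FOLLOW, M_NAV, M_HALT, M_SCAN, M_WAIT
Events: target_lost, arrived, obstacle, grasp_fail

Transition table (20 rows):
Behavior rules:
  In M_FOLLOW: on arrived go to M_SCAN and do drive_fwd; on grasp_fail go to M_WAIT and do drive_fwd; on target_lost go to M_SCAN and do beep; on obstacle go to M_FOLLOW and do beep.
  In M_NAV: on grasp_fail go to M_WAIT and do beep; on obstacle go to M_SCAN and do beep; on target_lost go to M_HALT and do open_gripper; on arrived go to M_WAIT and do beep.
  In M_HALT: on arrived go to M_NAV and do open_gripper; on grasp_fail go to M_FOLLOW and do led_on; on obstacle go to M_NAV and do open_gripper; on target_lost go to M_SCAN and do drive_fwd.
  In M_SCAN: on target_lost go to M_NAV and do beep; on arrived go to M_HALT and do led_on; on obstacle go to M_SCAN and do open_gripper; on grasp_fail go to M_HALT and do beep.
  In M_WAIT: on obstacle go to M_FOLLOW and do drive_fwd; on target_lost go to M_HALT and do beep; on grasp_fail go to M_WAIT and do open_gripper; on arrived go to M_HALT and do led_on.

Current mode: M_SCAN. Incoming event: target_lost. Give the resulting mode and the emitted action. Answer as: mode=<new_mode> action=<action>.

mode=M_NAV action=beep

current mode = M_SCAN; filter table to that mode:
  (M_SCAN, target_lost) → (M_NAV, beep)  ← event matches
  (M_SCAN, arrived) → (M_HALT, led_on)
  (M_SCAN, obstacle) → (M_SCAN, open_gripper)
  (M_SCAN, grasp_fail) → (M_HALT, beep)
event = target_lost selects (M_NAV, beep)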